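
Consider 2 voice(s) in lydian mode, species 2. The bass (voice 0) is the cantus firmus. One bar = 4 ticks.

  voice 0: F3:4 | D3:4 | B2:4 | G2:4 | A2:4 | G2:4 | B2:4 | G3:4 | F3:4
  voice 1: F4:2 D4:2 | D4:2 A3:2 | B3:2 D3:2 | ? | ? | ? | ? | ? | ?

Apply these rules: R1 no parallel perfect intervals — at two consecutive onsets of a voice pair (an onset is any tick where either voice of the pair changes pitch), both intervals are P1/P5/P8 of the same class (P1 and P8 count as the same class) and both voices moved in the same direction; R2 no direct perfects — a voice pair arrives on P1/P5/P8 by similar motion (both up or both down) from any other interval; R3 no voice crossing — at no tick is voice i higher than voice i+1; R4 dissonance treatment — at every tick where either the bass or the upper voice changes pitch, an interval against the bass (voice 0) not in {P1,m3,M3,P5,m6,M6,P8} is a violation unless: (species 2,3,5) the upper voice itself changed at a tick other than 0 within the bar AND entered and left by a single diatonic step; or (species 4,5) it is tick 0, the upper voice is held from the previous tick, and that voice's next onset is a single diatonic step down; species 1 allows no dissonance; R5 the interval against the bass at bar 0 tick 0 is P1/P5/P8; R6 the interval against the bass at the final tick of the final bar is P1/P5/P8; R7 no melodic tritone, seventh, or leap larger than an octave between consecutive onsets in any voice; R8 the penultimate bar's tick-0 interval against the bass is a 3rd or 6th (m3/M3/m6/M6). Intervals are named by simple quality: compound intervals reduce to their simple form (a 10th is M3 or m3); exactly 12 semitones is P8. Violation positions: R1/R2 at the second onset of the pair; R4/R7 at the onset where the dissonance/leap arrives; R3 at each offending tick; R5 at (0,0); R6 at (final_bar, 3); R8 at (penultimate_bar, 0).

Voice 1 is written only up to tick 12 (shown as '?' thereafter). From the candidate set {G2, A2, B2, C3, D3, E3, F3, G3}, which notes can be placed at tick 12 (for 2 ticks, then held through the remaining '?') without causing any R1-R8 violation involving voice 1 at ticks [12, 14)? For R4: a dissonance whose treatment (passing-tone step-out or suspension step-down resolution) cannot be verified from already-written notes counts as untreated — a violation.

{B2, D3, E3, G3}

G2: violates R2
A2: violates R4
B2: legal
C3: violates R4
D3: legal
E3: legal
F3: violates R4
G3: legal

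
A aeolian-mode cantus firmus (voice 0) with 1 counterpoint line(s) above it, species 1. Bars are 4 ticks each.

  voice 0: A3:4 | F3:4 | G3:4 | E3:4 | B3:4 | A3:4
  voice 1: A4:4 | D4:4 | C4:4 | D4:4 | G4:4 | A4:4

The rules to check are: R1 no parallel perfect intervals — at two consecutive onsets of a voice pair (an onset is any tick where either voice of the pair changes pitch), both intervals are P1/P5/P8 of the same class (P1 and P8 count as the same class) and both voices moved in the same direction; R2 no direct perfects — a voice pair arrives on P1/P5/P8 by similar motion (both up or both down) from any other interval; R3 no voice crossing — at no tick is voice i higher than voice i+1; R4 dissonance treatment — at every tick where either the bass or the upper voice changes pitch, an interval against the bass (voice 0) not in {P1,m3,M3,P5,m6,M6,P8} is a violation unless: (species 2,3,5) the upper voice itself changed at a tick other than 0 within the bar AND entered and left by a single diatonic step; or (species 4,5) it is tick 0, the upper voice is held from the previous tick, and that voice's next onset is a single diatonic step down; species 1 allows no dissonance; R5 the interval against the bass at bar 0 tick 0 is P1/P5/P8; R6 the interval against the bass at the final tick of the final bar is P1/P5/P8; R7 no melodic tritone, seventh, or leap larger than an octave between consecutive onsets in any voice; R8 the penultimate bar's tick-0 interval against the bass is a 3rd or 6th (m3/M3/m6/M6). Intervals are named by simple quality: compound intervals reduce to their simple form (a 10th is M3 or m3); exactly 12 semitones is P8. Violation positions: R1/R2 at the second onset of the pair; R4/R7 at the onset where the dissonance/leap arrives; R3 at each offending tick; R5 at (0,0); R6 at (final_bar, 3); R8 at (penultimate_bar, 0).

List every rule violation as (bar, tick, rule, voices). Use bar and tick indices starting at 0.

bar 0: v0=A3 v1=A4 downbeat P8
bar 1: v0=F3 v1=D4 downbeat M6
bar 2: v0=G3 v1=C4 downbeat P4
bar 3: v0=E3 v1=D4 downbeat m7
bar 4: v0=B3 v1=G4 downbeat m6
bar 5: v0=A3 v1=A4 downbeat P8
  -> R4 @ bar 2 tick 0 v(0, 1): G3/C4 P4 untreated
  -> R4 @ bar 3 tick 0 v(0, 1): E3/D4 m7 untreated

(2, 0, R4, (0, 1))
(3, 0, R4, (0, 1))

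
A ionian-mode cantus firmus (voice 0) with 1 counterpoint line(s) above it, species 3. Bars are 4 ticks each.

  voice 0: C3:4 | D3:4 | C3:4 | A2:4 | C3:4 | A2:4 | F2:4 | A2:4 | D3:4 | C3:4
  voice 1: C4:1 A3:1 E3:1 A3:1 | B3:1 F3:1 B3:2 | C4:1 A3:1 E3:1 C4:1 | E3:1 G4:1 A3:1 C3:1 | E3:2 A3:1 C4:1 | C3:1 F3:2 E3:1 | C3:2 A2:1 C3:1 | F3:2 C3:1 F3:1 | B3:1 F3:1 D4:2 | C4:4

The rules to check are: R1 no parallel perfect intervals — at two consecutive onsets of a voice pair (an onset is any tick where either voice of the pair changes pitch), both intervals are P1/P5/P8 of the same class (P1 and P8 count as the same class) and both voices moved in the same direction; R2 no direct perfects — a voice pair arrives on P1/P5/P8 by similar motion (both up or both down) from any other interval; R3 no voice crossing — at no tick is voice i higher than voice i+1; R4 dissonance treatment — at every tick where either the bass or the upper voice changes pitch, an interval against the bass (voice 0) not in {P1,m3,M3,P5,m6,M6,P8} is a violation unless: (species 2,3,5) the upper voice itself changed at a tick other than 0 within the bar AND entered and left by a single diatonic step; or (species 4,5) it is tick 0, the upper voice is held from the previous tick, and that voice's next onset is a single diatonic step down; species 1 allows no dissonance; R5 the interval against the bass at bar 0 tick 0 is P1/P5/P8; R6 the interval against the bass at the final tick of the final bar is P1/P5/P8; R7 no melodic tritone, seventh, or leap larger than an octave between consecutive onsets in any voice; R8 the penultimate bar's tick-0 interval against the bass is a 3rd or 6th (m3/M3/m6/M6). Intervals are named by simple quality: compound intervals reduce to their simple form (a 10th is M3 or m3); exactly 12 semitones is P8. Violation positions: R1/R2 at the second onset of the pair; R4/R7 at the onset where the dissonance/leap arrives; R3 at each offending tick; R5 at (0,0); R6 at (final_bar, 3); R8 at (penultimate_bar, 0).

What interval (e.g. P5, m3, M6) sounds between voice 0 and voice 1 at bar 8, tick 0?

voice 0=D3 voice 1=B3 -> M6

M6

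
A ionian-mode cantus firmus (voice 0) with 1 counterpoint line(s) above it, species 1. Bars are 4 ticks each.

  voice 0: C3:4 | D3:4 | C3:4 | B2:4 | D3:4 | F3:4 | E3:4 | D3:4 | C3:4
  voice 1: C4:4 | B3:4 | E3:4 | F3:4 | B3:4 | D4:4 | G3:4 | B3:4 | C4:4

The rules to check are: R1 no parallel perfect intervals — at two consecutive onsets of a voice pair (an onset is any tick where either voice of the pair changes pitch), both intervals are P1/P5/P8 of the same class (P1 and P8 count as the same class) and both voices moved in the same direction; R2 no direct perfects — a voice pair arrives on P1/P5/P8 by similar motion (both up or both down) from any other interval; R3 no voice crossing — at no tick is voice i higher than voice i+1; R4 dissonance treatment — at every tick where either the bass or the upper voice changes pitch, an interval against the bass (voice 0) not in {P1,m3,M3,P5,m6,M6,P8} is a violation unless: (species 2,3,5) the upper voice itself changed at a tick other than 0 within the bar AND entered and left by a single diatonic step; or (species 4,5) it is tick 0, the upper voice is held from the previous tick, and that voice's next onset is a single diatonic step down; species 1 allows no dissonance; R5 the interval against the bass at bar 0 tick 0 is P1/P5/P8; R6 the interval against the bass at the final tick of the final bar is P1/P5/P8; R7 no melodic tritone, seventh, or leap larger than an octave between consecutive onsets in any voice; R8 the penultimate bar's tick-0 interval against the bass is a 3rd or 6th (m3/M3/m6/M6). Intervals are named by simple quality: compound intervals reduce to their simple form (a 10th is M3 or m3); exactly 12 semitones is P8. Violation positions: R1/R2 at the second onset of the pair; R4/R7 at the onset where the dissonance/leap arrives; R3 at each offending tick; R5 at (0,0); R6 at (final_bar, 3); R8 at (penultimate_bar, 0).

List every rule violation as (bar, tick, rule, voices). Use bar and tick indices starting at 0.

bar 0: v0=C3 v1=C4 downbeat P8
bar 1: v0=D3 v1=B3 downbeat M6
bar 2: v0=C3 v1=E3 downbeat M3
bar 3: v0=B2 v1=F3 downbeat TT
bar 4: v0=D3 v1=B3 downbeat M6
bar 5: v0=F3 v1=D4 downbeat M6
bar 6: v0=E3 v1=G3 downbeat m3
bar 7: v0=D3 v1=B3 downbeat M6
bar 8: v0=C3 v1=C4 downbeat P8
  -> R4 @ bar 3 tick 0 v(0, 1): B2/F3 TT untreated
  -> R7 @ bar 4 tick 0 v(1,): F3->B3 leap 6st

(3, 0, R4, (0, 1))
(4, 0, R7, (1,))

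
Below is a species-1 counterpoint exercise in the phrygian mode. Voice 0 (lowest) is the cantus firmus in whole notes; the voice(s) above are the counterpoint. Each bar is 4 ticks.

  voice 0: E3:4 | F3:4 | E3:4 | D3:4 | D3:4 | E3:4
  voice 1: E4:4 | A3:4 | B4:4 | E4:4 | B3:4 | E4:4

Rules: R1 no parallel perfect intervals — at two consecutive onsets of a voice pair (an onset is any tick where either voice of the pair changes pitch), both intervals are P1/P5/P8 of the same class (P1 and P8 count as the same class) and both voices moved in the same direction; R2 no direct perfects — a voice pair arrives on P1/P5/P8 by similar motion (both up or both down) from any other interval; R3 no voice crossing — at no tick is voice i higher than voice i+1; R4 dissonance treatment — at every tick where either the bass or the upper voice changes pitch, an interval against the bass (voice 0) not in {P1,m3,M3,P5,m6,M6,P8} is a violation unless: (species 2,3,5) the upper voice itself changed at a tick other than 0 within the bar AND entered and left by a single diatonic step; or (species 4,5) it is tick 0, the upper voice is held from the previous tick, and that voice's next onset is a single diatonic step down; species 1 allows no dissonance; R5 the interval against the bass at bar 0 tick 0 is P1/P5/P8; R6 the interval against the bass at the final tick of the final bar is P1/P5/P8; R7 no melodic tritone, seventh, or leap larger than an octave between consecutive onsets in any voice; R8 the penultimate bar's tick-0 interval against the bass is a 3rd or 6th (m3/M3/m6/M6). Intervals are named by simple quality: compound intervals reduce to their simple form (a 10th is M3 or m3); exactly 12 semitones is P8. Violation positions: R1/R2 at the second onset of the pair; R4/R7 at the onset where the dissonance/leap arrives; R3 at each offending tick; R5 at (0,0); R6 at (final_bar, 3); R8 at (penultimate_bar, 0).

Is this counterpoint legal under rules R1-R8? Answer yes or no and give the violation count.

No (3 violations)

bar 0: v0=E3 v1=E4 (P8)
bar 1: v0=F3 v1=A3 (M3)
bar 2: v0=E3 v1=B4 (P5)
bar 3: v0=D3 v1=E4 (M2)
bar 4: v0=D3 v1=B3 (M6)
bar 5: v0=E3 v1=E4 (P8)
  R7 @ bar2.0: A3->B4 leap 14st
  R4 @ bar3.0: D3/E4 M2 untreated
  R2 @ bar5.0: D3/B3 M6 -> E3/E4 P8 similar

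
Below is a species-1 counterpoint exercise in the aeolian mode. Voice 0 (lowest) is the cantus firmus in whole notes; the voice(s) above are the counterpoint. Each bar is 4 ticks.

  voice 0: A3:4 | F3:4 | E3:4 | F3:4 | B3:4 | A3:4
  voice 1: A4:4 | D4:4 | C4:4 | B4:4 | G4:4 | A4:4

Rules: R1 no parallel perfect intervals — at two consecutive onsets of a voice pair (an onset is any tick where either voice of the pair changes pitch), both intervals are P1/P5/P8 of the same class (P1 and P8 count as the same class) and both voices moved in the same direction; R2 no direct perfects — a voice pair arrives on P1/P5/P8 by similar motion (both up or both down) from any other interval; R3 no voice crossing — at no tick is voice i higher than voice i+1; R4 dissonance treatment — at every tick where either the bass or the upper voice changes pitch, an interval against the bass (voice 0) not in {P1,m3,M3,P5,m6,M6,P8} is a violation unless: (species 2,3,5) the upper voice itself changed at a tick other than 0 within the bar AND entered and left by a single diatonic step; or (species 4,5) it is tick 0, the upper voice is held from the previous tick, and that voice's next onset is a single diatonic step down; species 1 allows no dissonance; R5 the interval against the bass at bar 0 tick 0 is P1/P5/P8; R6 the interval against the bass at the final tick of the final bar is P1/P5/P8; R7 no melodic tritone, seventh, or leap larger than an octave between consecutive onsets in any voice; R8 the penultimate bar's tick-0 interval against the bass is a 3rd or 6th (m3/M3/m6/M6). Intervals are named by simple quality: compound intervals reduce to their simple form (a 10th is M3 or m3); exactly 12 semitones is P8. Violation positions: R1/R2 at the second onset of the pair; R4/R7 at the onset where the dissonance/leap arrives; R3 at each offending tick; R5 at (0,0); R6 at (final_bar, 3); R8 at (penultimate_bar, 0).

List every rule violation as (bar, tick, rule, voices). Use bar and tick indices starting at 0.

bar 0: v0=A3 v1=A4 downbeat P8
bar 1: v0=F3 v1=D4 downbeat M6
bar 2: v0=E3 v1=C4 downbeat m6
bar 3: v0=F3 v1=B4 downbeat TT
bar 4: v0=B3 v1=G4 downbeat m6
bar 5: v0=A3 v1=A4 downbeat P8
  -> R4 @ bar 3 tick 0 v(0, 1): F3/B4 TT untreated
  -> R7 @ bar 3 tick 0 v(1,): C4->B4 leap 11st
  -> R7 @ bar 4 tick 0 v(0,): F3->B3 leap 6st

(3, 0, R4, (0, 1))
(3, 0, R7, (1,))
(4, 0, R7, (0,))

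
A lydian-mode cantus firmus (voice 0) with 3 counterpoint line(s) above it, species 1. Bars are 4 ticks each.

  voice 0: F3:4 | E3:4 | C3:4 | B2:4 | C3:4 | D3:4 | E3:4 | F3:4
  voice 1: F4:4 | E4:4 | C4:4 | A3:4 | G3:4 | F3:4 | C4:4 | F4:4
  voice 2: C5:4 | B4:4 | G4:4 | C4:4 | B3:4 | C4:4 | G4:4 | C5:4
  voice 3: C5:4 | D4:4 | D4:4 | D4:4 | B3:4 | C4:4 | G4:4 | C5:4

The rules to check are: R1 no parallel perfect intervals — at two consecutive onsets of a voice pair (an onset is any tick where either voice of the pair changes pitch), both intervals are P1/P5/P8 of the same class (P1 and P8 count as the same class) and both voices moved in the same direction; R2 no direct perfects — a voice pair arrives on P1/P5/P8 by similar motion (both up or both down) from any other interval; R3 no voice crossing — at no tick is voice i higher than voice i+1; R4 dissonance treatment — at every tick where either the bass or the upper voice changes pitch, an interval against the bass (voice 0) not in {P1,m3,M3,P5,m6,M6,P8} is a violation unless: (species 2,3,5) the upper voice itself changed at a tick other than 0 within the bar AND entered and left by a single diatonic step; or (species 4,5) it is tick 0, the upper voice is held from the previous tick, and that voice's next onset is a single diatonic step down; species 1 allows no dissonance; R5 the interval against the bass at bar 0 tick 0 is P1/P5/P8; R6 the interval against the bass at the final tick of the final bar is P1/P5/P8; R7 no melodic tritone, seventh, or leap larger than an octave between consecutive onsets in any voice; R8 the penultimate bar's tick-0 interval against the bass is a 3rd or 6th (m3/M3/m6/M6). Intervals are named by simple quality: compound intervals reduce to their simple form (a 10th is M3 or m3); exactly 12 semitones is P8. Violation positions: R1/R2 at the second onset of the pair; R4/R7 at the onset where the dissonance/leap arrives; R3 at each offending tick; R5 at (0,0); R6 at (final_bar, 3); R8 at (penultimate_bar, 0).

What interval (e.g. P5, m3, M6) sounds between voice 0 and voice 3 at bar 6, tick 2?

voice 0=E3 voice 3=G4 -> m3

m3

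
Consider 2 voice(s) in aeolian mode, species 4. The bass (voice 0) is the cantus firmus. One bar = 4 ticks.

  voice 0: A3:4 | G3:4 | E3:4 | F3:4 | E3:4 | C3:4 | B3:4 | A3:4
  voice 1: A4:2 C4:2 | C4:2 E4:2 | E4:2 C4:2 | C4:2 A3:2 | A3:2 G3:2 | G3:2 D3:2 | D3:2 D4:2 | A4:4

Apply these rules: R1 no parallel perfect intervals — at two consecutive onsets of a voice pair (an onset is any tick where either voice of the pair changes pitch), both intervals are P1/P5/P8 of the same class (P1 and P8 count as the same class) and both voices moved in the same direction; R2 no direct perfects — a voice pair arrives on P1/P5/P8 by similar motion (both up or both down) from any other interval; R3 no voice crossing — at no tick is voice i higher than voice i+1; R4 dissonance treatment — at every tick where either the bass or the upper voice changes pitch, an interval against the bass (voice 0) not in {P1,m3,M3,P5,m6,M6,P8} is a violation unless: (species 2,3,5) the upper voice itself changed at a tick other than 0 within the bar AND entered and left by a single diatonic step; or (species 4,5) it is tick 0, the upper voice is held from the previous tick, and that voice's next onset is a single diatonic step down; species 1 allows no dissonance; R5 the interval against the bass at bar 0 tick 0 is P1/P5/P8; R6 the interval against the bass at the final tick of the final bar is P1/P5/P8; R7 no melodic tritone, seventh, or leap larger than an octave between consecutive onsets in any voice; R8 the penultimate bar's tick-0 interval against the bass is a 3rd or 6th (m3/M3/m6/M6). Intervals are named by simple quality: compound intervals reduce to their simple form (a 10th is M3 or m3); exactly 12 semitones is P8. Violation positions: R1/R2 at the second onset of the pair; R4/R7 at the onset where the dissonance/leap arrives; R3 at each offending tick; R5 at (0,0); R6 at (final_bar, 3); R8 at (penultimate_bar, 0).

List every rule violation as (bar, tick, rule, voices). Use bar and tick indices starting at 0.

bar 0: v0=A3 v1=A4 downbeat P8
bar 1: v0=G3 v1=C4 downbeat P4
bar 2: v0=E3 v1=E4 downbeat P8
bar 3: v0=F3 v1=C4 downbeat P5
bar 4: v0=E3 v1=A3 downbeat P4
bar 5: v0=C3 v1=G3 downbeat P5
bar 6: v0=B3 v1=D3 downbeat M6
bar 7: v0=A3 v1=A4 downbeat P8
  -> R4 @ bar 1 tick 0 v(0, 1): G3/C4 P4 untreated
  -> R4 @ bar 5 tick 2 v(0, 1): C3/D3 M2 untreated
  -> R3 @ bar 6 tick 0 v(0, 1): B3 above D3
  -> R7 @ bar 6 tick 0 v(0,): C3->B3 leap 11st
  -> R3 @ bar 6 tick 1 v(0, 1): B3 above D3

(1, 0, R4, (0, 1))
(5, 2, R4, (0, 1))
(6, 0, R3, (0, 1))
(6, 0, R7, (0,))
(6, 1, R3, (0, 1))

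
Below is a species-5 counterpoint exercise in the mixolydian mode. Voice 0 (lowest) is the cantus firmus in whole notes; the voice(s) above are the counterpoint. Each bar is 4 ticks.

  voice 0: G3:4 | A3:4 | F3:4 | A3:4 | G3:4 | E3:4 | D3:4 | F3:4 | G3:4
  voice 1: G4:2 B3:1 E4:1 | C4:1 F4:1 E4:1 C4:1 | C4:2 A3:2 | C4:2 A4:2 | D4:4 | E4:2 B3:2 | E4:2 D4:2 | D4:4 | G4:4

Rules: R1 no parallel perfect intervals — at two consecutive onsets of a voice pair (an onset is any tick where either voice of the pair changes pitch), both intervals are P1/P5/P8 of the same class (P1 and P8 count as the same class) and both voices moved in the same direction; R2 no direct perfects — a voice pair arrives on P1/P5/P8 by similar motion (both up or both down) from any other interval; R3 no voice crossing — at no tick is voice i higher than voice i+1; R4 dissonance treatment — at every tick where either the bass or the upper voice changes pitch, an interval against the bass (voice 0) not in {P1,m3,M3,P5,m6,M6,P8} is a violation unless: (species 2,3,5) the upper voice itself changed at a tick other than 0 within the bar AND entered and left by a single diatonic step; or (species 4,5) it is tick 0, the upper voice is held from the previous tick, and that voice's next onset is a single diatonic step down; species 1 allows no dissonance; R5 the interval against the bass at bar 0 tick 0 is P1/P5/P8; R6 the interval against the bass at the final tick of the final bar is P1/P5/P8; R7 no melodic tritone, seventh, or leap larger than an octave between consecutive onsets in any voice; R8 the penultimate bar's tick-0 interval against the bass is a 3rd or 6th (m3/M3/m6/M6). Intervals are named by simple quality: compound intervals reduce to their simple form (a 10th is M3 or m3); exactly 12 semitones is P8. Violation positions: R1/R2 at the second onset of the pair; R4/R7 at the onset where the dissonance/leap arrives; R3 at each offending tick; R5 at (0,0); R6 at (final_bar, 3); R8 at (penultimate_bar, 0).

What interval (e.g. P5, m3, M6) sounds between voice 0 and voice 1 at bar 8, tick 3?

P8

voice 0=G3 voice 1=G4 -> P8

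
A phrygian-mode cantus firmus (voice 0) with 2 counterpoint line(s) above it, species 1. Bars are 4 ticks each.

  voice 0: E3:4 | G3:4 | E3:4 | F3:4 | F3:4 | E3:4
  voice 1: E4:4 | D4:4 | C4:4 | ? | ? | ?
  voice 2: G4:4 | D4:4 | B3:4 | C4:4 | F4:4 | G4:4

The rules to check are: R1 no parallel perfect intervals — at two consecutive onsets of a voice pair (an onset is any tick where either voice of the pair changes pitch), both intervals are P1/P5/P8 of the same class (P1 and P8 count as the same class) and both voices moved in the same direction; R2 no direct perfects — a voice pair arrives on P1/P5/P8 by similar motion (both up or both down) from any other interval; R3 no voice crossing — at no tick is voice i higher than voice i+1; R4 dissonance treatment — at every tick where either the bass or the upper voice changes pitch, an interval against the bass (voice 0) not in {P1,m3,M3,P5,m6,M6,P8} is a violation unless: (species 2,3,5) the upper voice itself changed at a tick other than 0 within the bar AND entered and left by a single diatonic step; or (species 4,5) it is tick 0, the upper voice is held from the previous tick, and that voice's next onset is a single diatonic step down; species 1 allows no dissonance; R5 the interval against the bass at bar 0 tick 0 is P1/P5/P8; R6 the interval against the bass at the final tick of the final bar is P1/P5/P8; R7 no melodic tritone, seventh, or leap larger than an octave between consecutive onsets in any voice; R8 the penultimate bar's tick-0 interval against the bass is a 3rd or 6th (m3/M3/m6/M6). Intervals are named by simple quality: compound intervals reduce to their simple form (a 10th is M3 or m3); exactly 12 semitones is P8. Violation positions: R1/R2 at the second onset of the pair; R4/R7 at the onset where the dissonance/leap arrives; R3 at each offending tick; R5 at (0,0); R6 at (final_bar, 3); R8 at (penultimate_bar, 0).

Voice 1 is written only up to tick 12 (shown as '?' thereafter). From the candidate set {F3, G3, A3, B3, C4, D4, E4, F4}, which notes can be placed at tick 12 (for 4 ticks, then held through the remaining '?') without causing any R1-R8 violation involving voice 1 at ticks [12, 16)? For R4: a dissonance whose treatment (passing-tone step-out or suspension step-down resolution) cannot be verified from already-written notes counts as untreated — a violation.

F3: legal
G3: violates R4
A3: legal
B3: violates R4
C4: legal
D4: violates R3
E4: violates R3,R4
F4: violates R2,R3

{A3, C4, F3}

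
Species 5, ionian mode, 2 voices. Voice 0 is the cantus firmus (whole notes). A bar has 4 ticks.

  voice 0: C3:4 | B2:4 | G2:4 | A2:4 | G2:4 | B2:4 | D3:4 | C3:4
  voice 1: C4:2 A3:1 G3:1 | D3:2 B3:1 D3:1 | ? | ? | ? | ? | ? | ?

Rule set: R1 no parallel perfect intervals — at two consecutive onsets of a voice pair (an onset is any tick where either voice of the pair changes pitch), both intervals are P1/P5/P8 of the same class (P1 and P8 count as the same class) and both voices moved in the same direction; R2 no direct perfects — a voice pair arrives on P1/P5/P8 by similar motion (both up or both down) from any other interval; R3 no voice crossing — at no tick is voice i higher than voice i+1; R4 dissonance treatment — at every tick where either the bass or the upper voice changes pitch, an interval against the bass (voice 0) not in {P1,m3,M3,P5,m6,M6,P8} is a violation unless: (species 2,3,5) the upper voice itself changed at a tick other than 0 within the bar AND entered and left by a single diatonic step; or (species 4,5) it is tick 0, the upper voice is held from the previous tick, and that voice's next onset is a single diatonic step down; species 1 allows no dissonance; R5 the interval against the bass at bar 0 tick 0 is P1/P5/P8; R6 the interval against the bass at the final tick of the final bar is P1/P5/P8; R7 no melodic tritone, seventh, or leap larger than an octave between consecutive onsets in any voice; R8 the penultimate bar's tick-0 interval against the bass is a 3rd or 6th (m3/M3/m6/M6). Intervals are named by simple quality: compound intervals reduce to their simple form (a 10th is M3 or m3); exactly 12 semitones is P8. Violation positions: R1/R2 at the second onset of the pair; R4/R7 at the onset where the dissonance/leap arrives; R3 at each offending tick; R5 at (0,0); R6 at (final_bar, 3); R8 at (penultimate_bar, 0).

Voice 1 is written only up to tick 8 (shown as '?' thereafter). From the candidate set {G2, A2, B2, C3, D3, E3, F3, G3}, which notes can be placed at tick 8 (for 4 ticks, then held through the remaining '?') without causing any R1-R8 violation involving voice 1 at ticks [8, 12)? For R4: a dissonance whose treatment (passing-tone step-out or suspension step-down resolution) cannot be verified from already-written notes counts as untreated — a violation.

{B2, D3, E3, G3}

G2: violates R2
A2: violates R4
B2: legal
C3: violates R4
D3: legal
E3: legal
F3: violates R4
G3: legal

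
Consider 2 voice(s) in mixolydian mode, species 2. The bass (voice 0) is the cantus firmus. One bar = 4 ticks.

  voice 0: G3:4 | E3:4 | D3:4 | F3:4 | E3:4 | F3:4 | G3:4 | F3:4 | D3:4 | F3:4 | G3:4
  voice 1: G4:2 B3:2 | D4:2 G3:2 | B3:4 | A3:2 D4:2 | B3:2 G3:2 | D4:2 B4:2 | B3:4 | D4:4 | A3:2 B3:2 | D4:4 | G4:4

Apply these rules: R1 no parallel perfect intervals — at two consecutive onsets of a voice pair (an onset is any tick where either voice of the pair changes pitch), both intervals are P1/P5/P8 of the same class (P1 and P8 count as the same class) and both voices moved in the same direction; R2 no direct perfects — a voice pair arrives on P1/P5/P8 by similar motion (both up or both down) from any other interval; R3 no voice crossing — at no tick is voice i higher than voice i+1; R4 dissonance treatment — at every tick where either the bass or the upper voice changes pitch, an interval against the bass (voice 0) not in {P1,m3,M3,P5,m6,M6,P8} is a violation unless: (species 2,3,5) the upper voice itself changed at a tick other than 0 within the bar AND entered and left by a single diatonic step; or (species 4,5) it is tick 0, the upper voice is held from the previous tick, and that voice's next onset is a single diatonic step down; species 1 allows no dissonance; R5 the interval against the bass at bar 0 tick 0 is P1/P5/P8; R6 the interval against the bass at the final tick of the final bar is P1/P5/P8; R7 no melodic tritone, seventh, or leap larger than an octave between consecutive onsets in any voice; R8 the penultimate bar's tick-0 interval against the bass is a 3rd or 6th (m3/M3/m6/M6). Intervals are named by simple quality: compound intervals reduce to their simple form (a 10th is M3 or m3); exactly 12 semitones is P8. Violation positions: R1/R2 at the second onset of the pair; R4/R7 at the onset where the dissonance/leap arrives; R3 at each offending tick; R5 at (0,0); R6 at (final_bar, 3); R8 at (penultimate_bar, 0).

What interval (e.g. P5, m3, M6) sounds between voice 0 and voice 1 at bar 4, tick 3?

voice 0=E3 voice 1=G3 -> m3

m3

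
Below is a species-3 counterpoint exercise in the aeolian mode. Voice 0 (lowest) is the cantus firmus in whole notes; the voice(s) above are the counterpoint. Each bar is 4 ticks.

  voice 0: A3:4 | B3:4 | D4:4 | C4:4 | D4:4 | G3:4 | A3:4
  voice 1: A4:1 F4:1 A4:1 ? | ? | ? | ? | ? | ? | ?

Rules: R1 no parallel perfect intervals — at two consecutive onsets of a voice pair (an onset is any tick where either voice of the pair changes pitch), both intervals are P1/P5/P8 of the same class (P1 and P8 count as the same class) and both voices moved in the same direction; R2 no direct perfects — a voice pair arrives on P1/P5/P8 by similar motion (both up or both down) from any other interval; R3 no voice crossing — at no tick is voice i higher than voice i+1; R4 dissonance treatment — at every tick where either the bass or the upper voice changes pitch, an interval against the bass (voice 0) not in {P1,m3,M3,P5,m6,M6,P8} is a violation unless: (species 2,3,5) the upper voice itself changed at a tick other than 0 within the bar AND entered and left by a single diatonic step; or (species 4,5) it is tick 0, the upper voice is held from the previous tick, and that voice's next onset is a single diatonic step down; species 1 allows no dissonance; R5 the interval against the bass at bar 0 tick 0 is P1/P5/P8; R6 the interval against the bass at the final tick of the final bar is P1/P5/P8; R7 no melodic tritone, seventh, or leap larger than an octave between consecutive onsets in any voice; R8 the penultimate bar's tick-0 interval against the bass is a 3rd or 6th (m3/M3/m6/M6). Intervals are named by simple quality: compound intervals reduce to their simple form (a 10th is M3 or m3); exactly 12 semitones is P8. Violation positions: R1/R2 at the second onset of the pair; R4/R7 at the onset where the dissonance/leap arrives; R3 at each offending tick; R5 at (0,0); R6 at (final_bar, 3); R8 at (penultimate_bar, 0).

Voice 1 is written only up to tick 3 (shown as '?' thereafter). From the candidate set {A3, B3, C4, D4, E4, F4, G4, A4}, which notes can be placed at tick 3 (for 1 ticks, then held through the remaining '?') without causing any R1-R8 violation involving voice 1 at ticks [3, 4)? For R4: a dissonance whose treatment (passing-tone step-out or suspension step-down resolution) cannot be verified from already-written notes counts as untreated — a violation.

{A3, A4, C4, E4, F4}

A3: legal
B3: violates R4,R7
C4: legal
D4: violates R4
E4: legal
F4: legal
G4: violates R4
A4: legal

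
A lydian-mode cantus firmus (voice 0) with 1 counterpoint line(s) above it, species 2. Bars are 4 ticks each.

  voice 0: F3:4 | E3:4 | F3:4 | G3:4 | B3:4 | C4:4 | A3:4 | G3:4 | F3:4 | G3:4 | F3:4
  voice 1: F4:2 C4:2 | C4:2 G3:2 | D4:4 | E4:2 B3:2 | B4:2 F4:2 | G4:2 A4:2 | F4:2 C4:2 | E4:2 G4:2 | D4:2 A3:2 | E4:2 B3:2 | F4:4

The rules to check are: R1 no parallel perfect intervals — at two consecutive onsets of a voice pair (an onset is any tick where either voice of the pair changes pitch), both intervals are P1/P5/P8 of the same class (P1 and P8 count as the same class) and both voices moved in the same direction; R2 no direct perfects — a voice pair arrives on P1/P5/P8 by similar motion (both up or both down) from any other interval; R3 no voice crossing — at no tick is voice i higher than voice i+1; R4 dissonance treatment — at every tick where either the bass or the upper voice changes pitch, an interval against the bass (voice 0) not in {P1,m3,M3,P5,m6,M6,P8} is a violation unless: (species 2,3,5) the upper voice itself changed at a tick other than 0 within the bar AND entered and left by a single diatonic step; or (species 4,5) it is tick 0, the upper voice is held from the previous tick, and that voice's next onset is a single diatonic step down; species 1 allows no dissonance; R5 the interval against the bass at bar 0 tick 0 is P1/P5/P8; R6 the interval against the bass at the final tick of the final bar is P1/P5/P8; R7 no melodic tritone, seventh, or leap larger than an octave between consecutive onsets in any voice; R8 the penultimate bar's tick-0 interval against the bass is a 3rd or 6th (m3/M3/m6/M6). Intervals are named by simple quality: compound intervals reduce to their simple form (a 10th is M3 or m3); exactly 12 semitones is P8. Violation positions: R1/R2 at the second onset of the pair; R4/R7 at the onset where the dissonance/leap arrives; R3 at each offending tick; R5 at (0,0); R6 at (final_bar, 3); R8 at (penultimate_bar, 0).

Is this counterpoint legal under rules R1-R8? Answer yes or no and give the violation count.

No (5 violations)

bar 0: v0=F3 v1=F4 (P8)
bar 1: v0=E3 v1=C4 (m6)
bar 2: v0=F3 v1=D4 (M6)
bar 3: v0=G3 v1=E4 (M6)
bar 4: v0=B3 v1=B4 (P8)
bar 5: v0=C4 v1=G4 (P5)
bar 6: v0=A3 v1=F4 (m6)
bar 7: v0=G3 v1=E4 (M6)
bar 8: v0=F3 v1=D4 (M6)
bar 9: v0=G3 v1=E4 (M6)
bar 10: v0=F3 v1=F4 (P8)
  R2 @ bar4.0: G3/B3 M3 -> B3/B4 P8 similar
  R4 @ bar4.2: B3/F4 TT untreated
  R7 @ bar4.2: B4->F4 leap 6st
  R2 @ bar5.0: B3/F4 TT -> C4/G4 P5 similar
  R7 @ bar10.0: B3->F4 leap 6st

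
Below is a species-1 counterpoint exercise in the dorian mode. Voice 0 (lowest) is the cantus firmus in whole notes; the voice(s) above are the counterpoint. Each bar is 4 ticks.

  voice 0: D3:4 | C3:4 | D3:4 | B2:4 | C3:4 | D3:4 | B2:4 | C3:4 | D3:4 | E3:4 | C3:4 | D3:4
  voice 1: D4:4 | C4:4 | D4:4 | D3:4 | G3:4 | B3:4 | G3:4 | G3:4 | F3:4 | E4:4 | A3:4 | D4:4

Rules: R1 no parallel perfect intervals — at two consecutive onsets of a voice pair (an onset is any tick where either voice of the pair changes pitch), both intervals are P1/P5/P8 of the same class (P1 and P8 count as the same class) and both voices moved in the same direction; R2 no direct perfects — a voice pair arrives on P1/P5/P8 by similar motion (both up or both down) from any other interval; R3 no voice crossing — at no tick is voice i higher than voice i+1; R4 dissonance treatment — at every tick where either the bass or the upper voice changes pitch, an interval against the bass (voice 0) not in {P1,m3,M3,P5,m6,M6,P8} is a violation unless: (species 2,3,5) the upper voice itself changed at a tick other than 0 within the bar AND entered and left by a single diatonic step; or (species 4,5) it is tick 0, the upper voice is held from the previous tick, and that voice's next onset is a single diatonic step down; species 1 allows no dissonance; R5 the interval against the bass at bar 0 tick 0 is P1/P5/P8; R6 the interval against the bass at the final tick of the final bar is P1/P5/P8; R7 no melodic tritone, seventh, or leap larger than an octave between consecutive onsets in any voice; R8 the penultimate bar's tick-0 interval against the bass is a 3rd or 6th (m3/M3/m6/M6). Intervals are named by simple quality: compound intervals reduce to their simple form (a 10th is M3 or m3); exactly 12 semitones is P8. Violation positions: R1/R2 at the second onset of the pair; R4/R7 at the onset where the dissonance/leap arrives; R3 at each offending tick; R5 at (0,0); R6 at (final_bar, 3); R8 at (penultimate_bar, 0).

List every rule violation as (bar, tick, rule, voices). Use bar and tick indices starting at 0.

(1, 0, R1, (0, 1))
(2, 0, R1, (0, 1))
(4, 0, R2, (0, 1))
(9, 0, R2, (0, 1))
(9, 0, R7, (1,))
(11, 0, R2, (0, 1))

bar 0: v0=D3 v1=D4 downbeat P8
bar 1: v0=C3 v1=C4 downbeat P8
bar 2: v0=D3 v1=D4 downbeat P8
bar 3: v0=B2 v1=D3 downbeat m3
bar 4: v0=C3 v1=G3 downbeat P5
bar 5: v0=D3 v1=B3 downbeat M6
bar 6: v0=B2 v1=G3 downbeat m6
bar 7: v0=C3 v1=G3 downbeat P5
bar 8: v0=D3 v1=F3 downbeat m3
bar 9: v0=E3 v1=E4 downbeat P8
bar 10: v0=C3 v1=A3 downbeat M6
bar 11: v0=D3 v1=D4 downbeat P8
  -> R1 @ bar 1 tick 0 v(0, 1): D3/D4 P8 -> C3/C4 P8 similar
  -> R1 @ bar 2 tick 0 v(0, 1): C3/C4 P8 -> D3/D4 P8 similar
  -> R2 @ bar 4 tick 0 v(0, 1): B2/D3 m3 -> C3/G3 P5 similar
  -> R2 @ bar 9 tick 0 v(0, 1): D3/F3 m3 -> E3/E4 P8 similar
  -> R7 @ bar 9 tick 0 v(1,): F3->E4 leap 11st
  -> R2 @ bar 11 tick 0 v(0, 1): C3/A3 M6 -> D3/D4 P8 similar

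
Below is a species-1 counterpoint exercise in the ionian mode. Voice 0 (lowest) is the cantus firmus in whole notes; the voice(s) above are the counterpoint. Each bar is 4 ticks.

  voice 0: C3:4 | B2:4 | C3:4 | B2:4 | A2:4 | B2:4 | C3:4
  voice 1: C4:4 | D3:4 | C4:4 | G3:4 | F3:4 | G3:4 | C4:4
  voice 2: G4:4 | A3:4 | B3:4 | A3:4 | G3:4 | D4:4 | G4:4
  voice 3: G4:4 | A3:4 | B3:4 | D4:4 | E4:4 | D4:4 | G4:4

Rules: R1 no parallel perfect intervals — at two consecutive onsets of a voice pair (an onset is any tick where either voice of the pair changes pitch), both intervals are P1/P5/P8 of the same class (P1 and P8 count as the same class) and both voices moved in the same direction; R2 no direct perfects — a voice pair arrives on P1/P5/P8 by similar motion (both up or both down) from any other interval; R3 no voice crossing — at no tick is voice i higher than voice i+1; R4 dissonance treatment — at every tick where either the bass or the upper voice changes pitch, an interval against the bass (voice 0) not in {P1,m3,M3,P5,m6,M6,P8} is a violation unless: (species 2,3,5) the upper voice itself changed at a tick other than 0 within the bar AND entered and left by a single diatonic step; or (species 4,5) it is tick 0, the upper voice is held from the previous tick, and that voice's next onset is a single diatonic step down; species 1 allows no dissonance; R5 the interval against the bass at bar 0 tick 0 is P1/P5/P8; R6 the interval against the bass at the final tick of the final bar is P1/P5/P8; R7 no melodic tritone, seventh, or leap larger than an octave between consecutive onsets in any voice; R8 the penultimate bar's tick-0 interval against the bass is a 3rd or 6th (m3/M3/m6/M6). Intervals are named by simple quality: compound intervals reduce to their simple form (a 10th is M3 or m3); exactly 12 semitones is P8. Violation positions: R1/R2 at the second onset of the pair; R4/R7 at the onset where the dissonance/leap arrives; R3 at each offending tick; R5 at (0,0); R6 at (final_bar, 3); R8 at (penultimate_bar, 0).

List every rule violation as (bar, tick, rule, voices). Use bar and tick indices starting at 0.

bar 0: v0=C3 v1=C4 v2=G4 v3=G4 downbeat P5
bar 1: v0=B2 v1=D3 v2=A3 v3=A3 downbeat m7
bar 2: v0=C3 v1=C4 v2=B3 v3=B3 downbeat M7
bar 3: v0=B2 v1=G3 v2=A3 v3=D4 downbeat m3
bar 4: v0=A2 v1=F3 v2=G3 v3=E4 downbeat P5
bar 5: v0=B2 v1=G3 v2=D4 v3=D4 downbeat m3
bar 6: v0=C3 v1=C4 v2=G4 v3=G4 downbeat P5
  -> R1 @ bar 1 tick 0 v(1, 2): C4/G4 P5 -> D3/A3 P5 similar
  -> R1 @ bar 1 tick 0 v(1, 3): C4/G4 P5 -> D3/A3 P5 similar
  -> R1 @ bar 1 tick 0 v(2, 3): G4/G4 P1 -> A3/A3 P1 similar
  -> R4 @ bar 1 tick 0 v(0, 2): B2/A3 m7 untreated
  -> R4 @ bar 1 tick 0 v(0, 3): B2/A3 m7 untreated
  -> R7 @ bar 1 tick 0 v(1,): C4->D3 leap 10st
  -> R7 @ bar 1 tick 0 v(2,): G4->A3 leap 10st
  -> R7 @ bar 1 tick 0 v(3,): G4->A3 leap 10st
  -> R1 @ bar 2 tick 0 v(2, 3): A3/A3 P1 -> B3/B3 P1 similar
  -> R2 @ bar 2 tick 0 v(0, 1): B2/D3 m3 -> C3/C4 P8 similar
  -> R3 @ bar 2 tick 0 v(1, 2): C4 above B3
  -> R4 @ bar 2 tick 0 v(0, 2): C3/B3 M7 untreated
  -> R4 @ bar 2 tick 0 v(0, 3): C3/B3 M7 untreated
  -> R7 @ bar 2 tick 0 v(1,): D3->C4 leap 10st
  -> R3 @ bar 2 tick 1 v(1, 2): C4 above B3
  -> R3 @ bar 2 tick 2 v(1, 2): C4 above B3
  -> R3 @ bar 2 tick 3 v(1, 2): C4 above B3
  -> R4 @ bar 3 tick 0 v(0, 2): B2/A3 m7 untreated
  -> R4 @ bar 4 tick 0 v(0, 2): A2/G3 m7 untreated
  -> R2 @ bar 5 tick 0 v(1, 2): F3/G3 M2 -> G3/D4 P5 similar
  -> R1 @ bar 6 tick 0 v(1, 2): G3/D4 P5 -> C4/G4 P5 similar
  -> R1 @ bar 6 tick 0 v(1, 3): G3/D4 P5 -> C4/G4 P5 similar
  -> R1 @ bar 6 tick 0 v(2, 3): D4/D4 P1 -> G4/G4 P1 similar
  -> R2 @ bar 6 tick 0 v(0, 1): B2/G3 m6 -> C3/C4 P8 similar
  -> R2 @ bar 6 tick 0 v(0, 2): B2/D4 m3 -> C3/G4 P5 similar
  -> R2 @ bar 6 tick 0 v(0, 3): B2/D4 m3 -> C3/G4 P5 similar

(1, 0, R1, (1, 2))
(1, 0, R1, (1, 3))
(1, 0, R1, (2, 3))
(1, 0, R4, (0, 2))
(1, 0, R4, (0, 3))
(1, 0, R7, (1,))
(1, 0, R7, (2,))
(1, 0, R7, (3,))
(2, 0, R1, (2, 3))
(2, 0, R2, (0, 1))
(2, 0, R3, (1, 2))
(2, 0, R4, (0, 2))
(2, 0, R4, (0, 3))
(2, 0, R7, (1,))
(2, 1, R3, (1, 2))
(2, 2, R3, (1, 2))
(2, 3, R3, (1, 2))
(3, 0, R4, (0, 2))
(4, 0, R4, (0, 2))
(5, 0, R2, (1, 2))
(6, 0, R1, (1, 2))
(6, 0, R1, (1, 3))
(6, 0, R1, (2, 3))
(6, 0, R2, (0, 1))
(6, 0, R2, (0, 2))
(6, 0, R2, (0, 3))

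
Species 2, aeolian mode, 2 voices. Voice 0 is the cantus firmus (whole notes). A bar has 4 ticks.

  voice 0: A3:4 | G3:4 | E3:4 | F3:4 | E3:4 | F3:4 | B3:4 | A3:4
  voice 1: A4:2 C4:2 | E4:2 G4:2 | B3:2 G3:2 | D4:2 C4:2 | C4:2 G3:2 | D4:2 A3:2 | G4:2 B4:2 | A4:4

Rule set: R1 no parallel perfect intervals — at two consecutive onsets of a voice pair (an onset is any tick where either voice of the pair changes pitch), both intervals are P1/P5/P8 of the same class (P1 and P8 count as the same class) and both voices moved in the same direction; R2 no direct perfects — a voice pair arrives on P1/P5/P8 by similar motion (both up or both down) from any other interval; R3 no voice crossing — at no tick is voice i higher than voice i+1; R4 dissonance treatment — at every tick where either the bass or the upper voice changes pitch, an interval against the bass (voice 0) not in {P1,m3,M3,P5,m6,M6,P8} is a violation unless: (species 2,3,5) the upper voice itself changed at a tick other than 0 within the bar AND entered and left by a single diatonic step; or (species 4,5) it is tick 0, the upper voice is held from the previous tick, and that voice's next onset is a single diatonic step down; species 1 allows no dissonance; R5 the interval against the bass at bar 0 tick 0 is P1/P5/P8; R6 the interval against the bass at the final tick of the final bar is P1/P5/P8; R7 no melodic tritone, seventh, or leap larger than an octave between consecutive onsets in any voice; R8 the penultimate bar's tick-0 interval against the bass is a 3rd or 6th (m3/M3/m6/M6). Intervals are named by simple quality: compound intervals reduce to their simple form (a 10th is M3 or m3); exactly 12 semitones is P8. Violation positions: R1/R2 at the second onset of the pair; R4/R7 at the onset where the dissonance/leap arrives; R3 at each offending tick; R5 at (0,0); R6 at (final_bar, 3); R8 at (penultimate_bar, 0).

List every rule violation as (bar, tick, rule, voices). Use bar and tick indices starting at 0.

bar 0: v0=A3 v1=A4 downbeat P8
bar 1: v0=G3 v1=E4 downbeat M6
bar 2: v0=E3 v1=B3 downbeat P5
bar 3: v0=F3 v1=D4 downbeat M6
bar 4: v0=E3 v1=C4 downbeat m6
bar 5: v0=F3 v1=D4 downbeat M6
bar 6: v0=B3 v1=G4 downbeat m6
bar 7: v0=A3 v1=A4 downbeat P8
  -> R2 @ bar 2 tick 0 v(0, 1): G3/G4 P8 -> E3/B3 P5 similar
  -> R7 @ bar 6 tick 0 v(0,): F3->B3 leap 6st
  -> R7 @ bar 6 tick 0 v(1,): A3->G4 leap 10st
  -> R1 @ bar 7 tick 0 v(0, 1): B3/B4 P8 -> A3/A4 P8 similar

(2, 0, R2, (0, 1))
(6, 0, R7, (0,))
(6, 0, R7, (1,))
(7, 0, R1, (0, 1))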